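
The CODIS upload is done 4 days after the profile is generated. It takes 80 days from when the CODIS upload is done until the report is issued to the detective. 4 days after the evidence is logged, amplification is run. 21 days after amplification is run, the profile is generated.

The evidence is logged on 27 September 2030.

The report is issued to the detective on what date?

The evidence is logged: Sep 27, 2030.
Amplification is run: Sep 27, 2030 + 4 days = Oct 1, 2030.
The profile is generated: Oct 1, 2030 + 21 days = Oct 22, 2030.
The CODIS upload is done: Oct 22, 2030 + 4 days = Oct 26, 2030.
The report is issued to the detective: Oct 26, 2030 + 80 days = Jan 14, 2031.

14 January 2031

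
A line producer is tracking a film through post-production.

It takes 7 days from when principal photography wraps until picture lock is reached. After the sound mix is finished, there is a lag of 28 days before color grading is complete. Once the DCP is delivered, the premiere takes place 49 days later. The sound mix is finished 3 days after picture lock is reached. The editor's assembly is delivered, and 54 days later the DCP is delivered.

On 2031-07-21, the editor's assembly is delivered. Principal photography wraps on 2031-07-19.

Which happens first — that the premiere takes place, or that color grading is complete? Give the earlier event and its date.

Color grading is complete — 2031-08-26

The editor's assembly is delivered: Jul 21, 2031.
The DCP is delivered: Jul 21, 2031 + 54 days = Sep 13, 2031.
The premiere takes place: Sep 13, 2031 + 49 days = Nov 1, 2031.
Principal photography wraps: Jul 19, 2031.
Picture lock is reached: Jul 19, 2031 + 7 days = Jul 26, 2031.
The sound mix is finished: Jul 26, 2031 + 3 days = Jul 29, 2031.
Color grading is complete: Jul 29, 2031 + 28 days = Aug 26, 2031.
Comparing: the premiere takes place on Nov 1, 2031 vs color grading is complete on Aug 26, 2031. Earlier: color grading is complete.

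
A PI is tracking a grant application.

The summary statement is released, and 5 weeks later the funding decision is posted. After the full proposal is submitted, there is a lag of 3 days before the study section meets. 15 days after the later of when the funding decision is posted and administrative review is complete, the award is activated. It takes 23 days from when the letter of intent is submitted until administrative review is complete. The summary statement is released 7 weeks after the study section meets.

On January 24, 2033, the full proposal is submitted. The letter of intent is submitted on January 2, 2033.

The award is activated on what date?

May 6, 2033

The full proposal is submitted: Jan 24, 2033.
The study section meets: Jan 24, 2033 + 3 days = Jan 27, 2033.
The summary statement is released: Jan 27, 2033 + 7 weeks = Mar 17, 2033.
The funding decision is posted: Mar 17, 2033 + 5 weeks = Apr 21, 2033.
The letter of intent is submitted: Jan 2, 2033.
Administrative review is complete: Jan 2, 2033 + 23 days = Jan 25, 2033.
Both prerequisites met — the funding decision is posted (Apr 21, 2033), administrative review is complete (Jan 25, 2033); the later is Apr 21, 2033.
The award is activated: Apr 21, 2033 + 15 days = May 6, 2033.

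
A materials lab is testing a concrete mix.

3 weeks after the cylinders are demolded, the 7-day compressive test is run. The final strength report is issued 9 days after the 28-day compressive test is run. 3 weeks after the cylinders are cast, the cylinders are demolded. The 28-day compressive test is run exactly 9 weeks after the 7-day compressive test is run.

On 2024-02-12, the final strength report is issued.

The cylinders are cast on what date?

2023-10-21

The final strength report is issued: Feb 12, 2024.
The 28-day compressive test is run: Feb 12, 2024 − 9 days = Feb 3, 2024.
The 7-day compressive test is run: Feb 3, 2024 − 9 weeks = Dec 2, 2023.
The cylinders are demolded: Dec 2, 2023 − 3 weeks = Nov 11, 2023.
The cylinders are cast: Nov 11, 2023 − 3 weeks = Oct 21, 2023.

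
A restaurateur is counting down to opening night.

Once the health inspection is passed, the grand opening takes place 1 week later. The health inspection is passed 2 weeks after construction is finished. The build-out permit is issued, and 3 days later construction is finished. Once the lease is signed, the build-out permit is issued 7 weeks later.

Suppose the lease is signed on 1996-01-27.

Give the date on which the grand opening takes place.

1996-04-09

The lease is signed: Jan 27, 1996.
The build-out permit is issued: Jan 27, 1996 + 7 weeks = Mar 16, 1996.
Construction is finished: Mar 16, 1996 + 3 days = Mar 19, 1996.
The health inspection is passed: Mar 19, 1996 + 2 weeks = Apr 2, 1996.
The grand opening takes place: Apr 2, 1996 + 1 week = Apr 9, 1996.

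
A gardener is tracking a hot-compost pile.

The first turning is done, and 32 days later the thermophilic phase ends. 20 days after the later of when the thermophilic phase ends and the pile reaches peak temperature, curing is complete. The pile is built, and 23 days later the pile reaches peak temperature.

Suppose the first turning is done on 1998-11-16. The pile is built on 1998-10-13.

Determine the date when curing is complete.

1999-01-07

The first turning is done: Nov 16, 1998.
The thermophilic phase ends: Nov 16, 1998 + 32 days = Dec 18, 1998.
The pile is built: Oct 13, 1998.
The pile reaches peak temperature: Oct 13, 1998 + 23 days = Nov 5, 1998.
Both prerequisites met — the thermophilic phase ends (Dec 18, 1998), the pile reaches peak temperature (Nov 5, 1998); the later is Dec 18, 1998.
Curing is complete: Dec 18, 1998 + 20 days = Jan 7, 1999.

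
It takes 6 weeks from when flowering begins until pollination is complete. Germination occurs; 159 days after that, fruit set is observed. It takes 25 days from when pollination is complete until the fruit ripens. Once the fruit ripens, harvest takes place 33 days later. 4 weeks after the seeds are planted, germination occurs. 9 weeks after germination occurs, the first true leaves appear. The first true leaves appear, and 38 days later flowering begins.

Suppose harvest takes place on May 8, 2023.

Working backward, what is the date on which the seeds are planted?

Harvest takes place: May 8, 2023.
The fruit ripens: May 8, 2023 − 33 days = Apr 5, 2023.
Pollination is complete: Apr 5, 2023 − 25 days = Mar 11, 2023.
Flowering begins: Mar 11, 2023 − 6 weeks = Jan 28, 2023.
The first true leaves appear: Jan 28, 2023 − 38 days = Dec 21, 2022.
Germination occurs: Dec 21, 2022 − 9 weeks = Oct 19, 2022.
The seeds are planted: Oct 19, 2022 − 4 weeks = Sep 21, 2022.

Sep 21, 2022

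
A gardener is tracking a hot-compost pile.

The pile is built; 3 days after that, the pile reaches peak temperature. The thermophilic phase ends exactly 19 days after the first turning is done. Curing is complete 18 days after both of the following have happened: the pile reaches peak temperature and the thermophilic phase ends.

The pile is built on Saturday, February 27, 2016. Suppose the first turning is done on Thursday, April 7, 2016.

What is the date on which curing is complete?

Saturday, May 14, 2016

The pile is built: Feb 27, 2016.
The pile reaches peak temperature: Feb 27, 2016 + 3 days = Mar 1, 2016.
The first turning is done: Apr 7, 2016.
The thermophilic phase ends: Apr 7, 2016 + 19 days = Apr 26, 2016.
Both prerequisites met — the pile reaches peak temperature (Mar 1, 2016), the thermophilic phase ends (Apr 26, 2016); the later is Apr 26, 2016.
Curing is complete: Apr 26, 2016 + 18 days = May 14, 2016.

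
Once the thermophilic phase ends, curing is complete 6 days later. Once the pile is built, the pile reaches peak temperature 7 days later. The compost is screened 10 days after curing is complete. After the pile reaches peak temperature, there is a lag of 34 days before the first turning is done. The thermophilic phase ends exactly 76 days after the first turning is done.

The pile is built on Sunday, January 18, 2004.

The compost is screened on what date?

Sunday, May 30, 2004

The pile is built: Jan 18, 2004.
The pile reaches peak temperature: Jan 18, 2004 + 7 days = Jan 25, 2004.
The first turning is done: Jan 25, 2004 + 34 days = Feb 28, 2004.
The thermophilic phase ends: Feb 28, 2004 + 76 days = May 14, 2004.
Curing is complete: May 14, 2004 + 6 days = May 20, 2004.
The compost is screened: May 20, 2004 + 10 days = May 30, 2004.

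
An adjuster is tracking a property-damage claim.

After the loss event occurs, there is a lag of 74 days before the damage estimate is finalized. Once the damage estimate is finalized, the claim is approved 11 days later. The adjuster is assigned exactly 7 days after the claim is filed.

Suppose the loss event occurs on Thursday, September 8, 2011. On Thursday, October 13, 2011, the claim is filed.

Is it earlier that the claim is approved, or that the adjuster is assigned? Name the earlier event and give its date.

The adjuster is assigned — Thursday, October 20, 2011

The loss event occurs: Sep 8, 2011.
The damage estimate is finalized: Sep 8, 2011 + 74 days = Nov 21, 2011.
The claim is approved: Nov 21, 2011 + 11 days = Dec 2, 2011.
The claim is filed: Oct 13, 2011.
The adjuster is assigned: Oct 13, 2011 + 7 days = Oct 20, 2011.
Comparing: the claim is approved on Dec 2, 2011 vs the adjuster is assigned on Oct 20, 2011. Earlier: the adjuster is assigned.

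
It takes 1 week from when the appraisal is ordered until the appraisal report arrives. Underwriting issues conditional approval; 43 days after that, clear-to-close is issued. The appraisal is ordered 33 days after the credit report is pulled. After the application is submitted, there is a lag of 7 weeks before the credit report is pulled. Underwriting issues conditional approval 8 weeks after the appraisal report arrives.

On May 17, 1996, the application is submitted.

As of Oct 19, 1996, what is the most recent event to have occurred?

The application is submitted: May 17, 1996.
The credit report is pulled: May 17, 1996 + 7 weeks = Jul 5, 1996.
The appraisal is ordered: Jul 5, 1996 + 33 days = Aug 7, 1996.
The appraisal report arrives: Aug 7, 1996 + 1 week = Aug 14, 1996.
Underwriting issues conditional approval: Aug 14, 1996 + 8 weeks = Oct 9, 1996.
Clear-to-close is issued: Oct 9, 1996 + 43 days = Nov 21, 1996.
Oct 19, 1996 falls between when underwriting issues conditional approval (Oct 9, 1996) and when clear-to-close is issued (Nov 21, 1996).

Underwriting issues conditional approval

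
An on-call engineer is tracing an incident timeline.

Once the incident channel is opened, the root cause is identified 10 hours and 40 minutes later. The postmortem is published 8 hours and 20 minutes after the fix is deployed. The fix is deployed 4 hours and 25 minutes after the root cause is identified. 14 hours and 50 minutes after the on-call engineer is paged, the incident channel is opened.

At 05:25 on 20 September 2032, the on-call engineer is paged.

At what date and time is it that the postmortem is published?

The on-call engineer is paged: 05:25 Sep 20, 2032.
The incident channel is opened: 05:25 Sep 20, 2032 + 14h50m = 20:15 Sep 20, 2032.
The root cause is identified: 20:15 Sep 20, 2032 + 10h40m = 06:55 Sep 21, 2032.
The fix is deployed: 06:55 Sep 21, 2032 + 4h25m = 11:20 Sep 21, 2032.
The postmortem is published: 11:20 Sep 21, 2032 + 8h20m = 19:40 Sep 21, 2032.

19:40 on 21 September 2032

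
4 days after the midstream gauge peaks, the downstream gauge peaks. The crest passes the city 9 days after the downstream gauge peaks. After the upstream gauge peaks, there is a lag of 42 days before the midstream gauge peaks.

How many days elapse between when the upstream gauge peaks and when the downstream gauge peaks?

46 days

Causal path: the upstream gauge peaks → the midstream gauge peaks → the downstream gauge peaks.
Total delay along the path: 42 + 4 = 46 days.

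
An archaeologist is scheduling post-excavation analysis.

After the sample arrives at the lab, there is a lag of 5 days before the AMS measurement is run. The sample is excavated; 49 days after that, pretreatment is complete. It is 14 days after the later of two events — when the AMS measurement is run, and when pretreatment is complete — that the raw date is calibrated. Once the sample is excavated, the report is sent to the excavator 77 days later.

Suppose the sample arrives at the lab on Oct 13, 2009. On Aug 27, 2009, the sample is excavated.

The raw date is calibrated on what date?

Nov 1, 2009

The sample arrives at the lab: Oct 13, 2009.
The AMS measurement is run: Oct 13, 2009 + 5 days = Oct 18, 2009.
The sample is excavated: Aug 27, 2009.
Pretreatment is complete: Aug 27, 2009 + 49 days = Oct 15, 2009.
Both prerequisites met — the AMS measurement is run (Oct 18, 2009), pretreatment is complete (Oct 15, 2009); the later is Oct 18, 2009.
The raw date is calibrated: Oct 18, 2009 + 14 days = Nov 1, 2009.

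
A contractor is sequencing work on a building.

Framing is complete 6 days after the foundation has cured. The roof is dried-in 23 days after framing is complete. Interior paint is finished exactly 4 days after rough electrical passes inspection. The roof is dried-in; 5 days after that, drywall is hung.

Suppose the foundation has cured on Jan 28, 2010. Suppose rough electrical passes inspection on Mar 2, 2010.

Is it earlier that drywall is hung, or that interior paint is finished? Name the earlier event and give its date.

Drywall is hung — Mar 3, 2010

The foundation has cured: Jan 28, 2010.
Framing is complete: Jan 28, 2010 + 6 days = Feb 3, 2010.
The roof is dried-in: Feb 3, 2010 + 23 days = Feb 26, 2010.
Drywall is hung: Feb 26, 2010 + 5 days = Mar 3, 2010.
Rough electrical passes inspection: Mar 2, 2010.
Interior paint is finished: Mar 2, 2010 + 4 days = Mar 6, 2010.
Comparing: drywall is hung on Mar 3, 2010 vs interior paint is finished on Mar 6, 2010. Earlier: drywall is hung.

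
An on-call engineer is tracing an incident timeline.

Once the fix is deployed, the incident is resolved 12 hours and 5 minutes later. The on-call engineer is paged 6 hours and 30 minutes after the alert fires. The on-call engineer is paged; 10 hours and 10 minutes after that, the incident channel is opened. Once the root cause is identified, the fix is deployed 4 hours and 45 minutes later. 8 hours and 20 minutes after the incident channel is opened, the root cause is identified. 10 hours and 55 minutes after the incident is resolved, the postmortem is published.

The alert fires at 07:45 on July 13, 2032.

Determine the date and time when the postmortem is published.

12:30 on July 15, 2032

The alert fires: 07:45 Jul 13, 2032.
The on-call engineer is paged: 07:45 Jul 13, 2032 + 6h30m = 14:15 Jul 13, 2032.
The incident channel is opened: 14:15 Jul 13, 2032 + 10h10m = 00:25 Jul 14, 2032.
The root cause is identified: 00:25 Jul 14, 2032 + 8h20m = 08:45 Jul 14, 2032.
The fix is deployed: 08:45 Jul 14, 2032 + 4h45m = 13:30 Jul 14, 2032.
The incident is resolved: 13:30 Jul 14, 2032 + 12h05m = 01:35 Jul 15, 2032.
The postmortem is published: 01:35 Jul 15, 2032 + 10h55m = 12:30 Jul 15, 2032.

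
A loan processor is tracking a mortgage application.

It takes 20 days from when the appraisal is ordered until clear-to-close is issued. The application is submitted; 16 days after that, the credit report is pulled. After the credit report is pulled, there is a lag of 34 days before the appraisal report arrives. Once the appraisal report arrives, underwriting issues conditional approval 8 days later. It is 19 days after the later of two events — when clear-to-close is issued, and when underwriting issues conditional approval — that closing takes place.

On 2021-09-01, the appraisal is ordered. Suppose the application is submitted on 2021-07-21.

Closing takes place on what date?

The appraisal is ordered: Sep 1, 2021.
Clear-to-close is issued: Sep 1, 2021 + 20 days = Sep 21, 2021.
The application is submitted: Jul 21, 2021.
The credit report is pulled: Jul 21, 2021 + 16 days = Aug 6, 2021.
The appraisal report arrives: Aug 6, 2021 + 34 days = Sep 9, 2021.
Underwriting issues conditional approval: Sep 9, 2021 + 8 days = Sep 17, 2021.
Both prerequisites met — clear-to-close is issued (Sep 21, 2021), underwriting issues conditional approval (Sep 17, 2021); the later is Sep 21, 2021.
Closing takes place: Sep 21, 2021 + 19 days = Oct 10, 2021.

2021-10-10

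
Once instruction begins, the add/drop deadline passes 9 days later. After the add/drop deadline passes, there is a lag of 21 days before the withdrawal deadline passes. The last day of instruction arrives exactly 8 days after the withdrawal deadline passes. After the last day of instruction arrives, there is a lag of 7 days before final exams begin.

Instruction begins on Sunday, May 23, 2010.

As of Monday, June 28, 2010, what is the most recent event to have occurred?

The withdrawal deadline passes

Instruction begins: May 23, 2010.
The add/drop deadline passes: May 23, 2010 + 9 days = Jun 1, 2010.
The withdrawal deadline passes: Jun 1, 2010 + 21 days = Jun 22, 2010.
The last day of instruction arrives: Jun 22, 2010 + 8 days = Jun 30, 2010.
Final exams begin: Jun 30, 2010 + 7 days = Jul 7, 2010.
Jun 28, 2010 falls between when the withdrawal deadline passes (Jun 22, 2010) and when the last day of instruction arrives (Jun 30, 2010).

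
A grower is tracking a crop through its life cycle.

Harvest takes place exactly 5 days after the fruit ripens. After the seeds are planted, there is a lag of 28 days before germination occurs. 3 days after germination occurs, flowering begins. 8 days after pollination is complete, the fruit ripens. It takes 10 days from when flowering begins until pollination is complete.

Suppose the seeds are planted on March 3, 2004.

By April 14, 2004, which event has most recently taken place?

Pollination is complete

The seeds are planted: Mar 3, 2004.
Germination occurs: Mar 3, 2004 + 28 days = Mar 31, 2004.
Flowering begins: Mar 31, 2004 + 3 days = Apr 3, 2004.
Pollination is complete: Apr 3, 2004 + 10 days = Apr 13, 2004.
The fruit ripens: Apr 13, 2004 + 8 days = Apr 21, 2004.
Harvest takes place: Apr 21, 2004 + 5 days = Apr 26, 2004.
Apr 14, 2004 falls between when pollination is complete (Apr 13, 2004) and when the fruit ripens (Apr 21, 2004).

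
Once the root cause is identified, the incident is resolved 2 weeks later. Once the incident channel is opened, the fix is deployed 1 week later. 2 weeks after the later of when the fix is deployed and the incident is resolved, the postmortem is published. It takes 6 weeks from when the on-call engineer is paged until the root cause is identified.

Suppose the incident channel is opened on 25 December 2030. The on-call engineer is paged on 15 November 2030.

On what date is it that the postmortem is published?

The incident channel is opened: Dec 25, 2030.
The fix is deployed: Dec 25, 2030 + 1 week = Jan 1, 2031.
The on-call engineer is paged: Nov 15, 2030.
The root cause is identified: Nov 15, 2030 + 6 weeks = Dec 27, 2030.
The incident is resolved: Dec 27, 2030 + 2 weeks = Jan 10, 2031.
Both prerequisites met — the fix is deployed (Jan 1, 2031), the incident is resolved (Jan 10, 2031); the later is Jan 10, 2031.
The postmortem is published: Jan 10, 2031 + 2 weeks = Jan 24, 2031.

24 January 2031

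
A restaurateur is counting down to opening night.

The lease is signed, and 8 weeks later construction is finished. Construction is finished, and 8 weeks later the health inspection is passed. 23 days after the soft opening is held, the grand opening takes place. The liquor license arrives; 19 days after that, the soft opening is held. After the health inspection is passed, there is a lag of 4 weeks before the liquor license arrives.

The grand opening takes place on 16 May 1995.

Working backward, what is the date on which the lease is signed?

The grand opening takes place: May 16, 1995.
The soft opening is held: May 16, 1995 − 23 days = Apr 23, 1995.
The liquor license arrives: Apr 23, 1995 − 19 days = Apr 4, 1995.
The health inspection is passed: Apr 4, 1995 − 4 weeks = Mar 7, 1995.
Construction is finished: Mar 7, 1995 − 8 weeks = Jan 10, 1995.
The lease is signed: Jan 10, 1995 − 8 weeks = Nov 15, 1994.

15 November 1994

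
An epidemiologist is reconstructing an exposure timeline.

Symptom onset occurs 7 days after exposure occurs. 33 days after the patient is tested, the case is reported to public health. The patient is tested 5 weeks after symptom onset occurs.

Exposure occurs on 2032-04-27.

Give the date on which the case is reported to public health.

2032-07-11

Exposure occurs: Apr 27, 2032.
Symptom onset occurs: Apr 27, 2032 + 7 days = May 4, 2032.
The patient is tested: May 4, 2032 + 5 weeks = Jun 8, 2032.
The case is reported to public health: Jun 8, 2032 + 33 days = Jul 11, 2032.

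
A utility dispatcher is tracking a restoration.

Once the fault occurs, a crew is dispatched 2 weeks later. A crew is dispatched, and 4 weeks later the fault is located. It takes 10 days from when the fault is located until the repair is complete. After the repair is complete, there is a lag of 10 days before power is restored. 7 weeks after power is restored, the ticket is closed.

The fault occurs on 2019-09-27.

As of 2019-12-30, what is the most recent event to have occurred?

Power is restored

The fault occurs: Sep 27, 2019.
A crew is dispatched: Sep 27, 2019 + 2 weeks = Oct 11, 2019.
The fault is located: Oct 11, 2019 + 4 weeks = Nov 8, 2019.
The repair is complete: Nov 8, 2019 + 10 days = Nov 18, 2019.
Power is restored: Nov 18, 2019 + 10 days = Nov 28, 2019.
The ticket is closed: Nov 28, 2019 + 7 weeks = Jan 16, 2020.
Dec 30, 2019 falls between when power is restored (Nov 28, 2019) and when the ticket is closed (Jan 16, 2020).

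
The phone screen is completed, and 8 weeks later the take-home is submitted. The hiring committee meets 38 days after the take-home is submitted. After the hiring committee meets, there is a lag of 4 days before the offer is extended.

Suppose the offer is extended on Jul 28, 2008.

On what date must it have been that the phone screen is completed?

The offer is extended: Jul 28, 2008.
The hiring committee meets: Jul 28, 2008 − 4 days = Jul 24, 2008.
The take-home is submitted: Jul 24, 2008 − 38 days = Jun 16, 2008.
The phone screen is completed: Jun 16, 2008 − 8 weeks = Apr 21, 2008.

Apr 21, 2008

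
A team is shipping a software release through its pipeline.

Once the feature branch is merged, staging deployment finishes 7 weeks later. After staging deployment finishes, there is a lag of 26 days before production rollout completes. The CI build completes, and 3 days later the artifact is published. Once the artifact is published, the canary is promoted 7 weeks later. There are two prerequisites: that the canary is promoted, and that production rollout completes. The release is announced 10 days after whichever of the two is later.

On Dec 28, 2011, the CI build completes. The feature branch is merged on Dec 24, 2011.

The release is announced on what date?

Mar 18, 2012

The CI build completes: Dec 28, 2011.
The artifact is published: Dec 28, 2011 + 3 days = Dec 31, 2011.
The canary is promoted: Dec 31, 2011 + 7 weeks = Feb 18, 2012.
The feature branch is merged: Dec 24, 2011.
Staging deployment finishes: Dec 24, 2011 + 7 weeks = Feb 11, 2012.
Production rollout completes: Feb 11, 2012 + 26 days = Mar 8, 2012.
Both prerequisites met — the canary is promoted (Feb 18, 2012), production rollout completes (Mar 8, 2012); the later is Mar 8, 2012.
The release is announced: Mar 8, 2012 + 10 days = Mar 18, 2012.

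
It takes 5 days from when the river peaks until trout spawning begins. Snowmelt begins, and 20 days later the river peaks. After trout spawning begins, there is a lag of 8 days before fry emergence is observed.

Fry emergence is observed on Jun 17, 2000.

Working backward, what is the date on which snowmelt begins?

Fry emergence is observed: Jun 17, 2000.
Trout spawning begins: Jun 17, 2000 − 8 days = Jun 9, 2000.
The river peaks: Jun 9, 2000 − 5 days = Jun 4, 2000.
Snowmelt begins: Jun 4, 2000 − 20 days = May 15, 2000.

May 15, 2000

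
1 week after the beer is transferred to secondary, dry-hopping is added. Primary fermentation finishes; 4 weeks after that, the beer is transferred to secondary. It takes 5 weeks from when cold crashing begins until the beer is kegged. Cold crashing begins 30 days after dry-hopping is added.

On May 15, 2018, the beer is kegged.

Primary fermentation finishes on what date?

Feb 4, 2018

The beer is kegged: May 15, 2018.
Cold crashing begins: May 15, 2018 − 5 weeks = Apr 10, 2018.
Dry-hopping is added: Apr 10, 2018 − 30 days = Mar 11, 2018.
The beer is transferred to secondary: Mar 11, 2018 − 1 week = Mar 4, 2018.
Primary fermentation finishes: Mar 4, 2018 − 4 weeks = Feb 4, 2018.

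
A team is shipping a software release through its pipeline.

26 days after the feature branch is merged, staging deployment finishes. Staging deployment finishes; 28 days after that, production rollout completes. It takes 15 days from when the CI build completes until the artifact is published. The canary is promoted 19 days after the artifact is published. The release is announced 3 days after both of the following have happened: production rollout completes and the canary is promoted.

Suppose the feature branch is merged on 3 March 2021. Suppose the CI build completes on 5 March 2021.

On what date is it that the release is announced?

The feature branch is merged: Mar 3, 2021.
Staging deployment finishes: Mar 3, 2021 + 26 days = Mar 29, 2021.
Production rollout completes: Mar 29, 2021 + 28 days = Apr 26, 2021.
The CI build completes: Mar 5, 2021.
The artifact is published: Mar 5, 2021 + 15 days = Mar 20, 2021.
The canary is promoted: Mar 20, 2021 + 19 days = Apr 8, 2021.
Both prerequisites met — production rollout completes (Apr 26, 2021), the canary is promoted (Apr 8, 2021); the later is Apr 26, 2021.
The release is announced: Apr 26, 2021 + 3 days = Apr 29, 2021.

29 April 2021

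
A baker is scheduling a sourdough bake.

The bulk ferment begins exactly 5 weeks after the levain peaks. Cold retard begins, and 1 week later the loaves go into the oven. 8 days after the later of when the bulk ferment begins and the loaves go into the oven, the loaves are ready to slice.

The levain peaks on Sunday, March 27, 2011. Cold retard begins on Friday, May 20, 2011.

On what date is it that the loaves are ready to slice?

Saturday, June 4, 2011

The levain peaks: Mar 27, 2011.
The bulk ferment begins: Mar 27, 2011 + 5 weeks = May 1, 2011.
Cold retard begins: May 20, 2011.
The loaves go into the oven: May 20, 2011 + 1 week = May 27, 2011.
Both prerequisites met — the bulk ferment begins (May 1, 2011), the loaves go into the oven (May 27, 2011); the later is May 27, 2011.
The loaves are ready to slice: May 27, 2011 + 8 days = Jun 4, 2011.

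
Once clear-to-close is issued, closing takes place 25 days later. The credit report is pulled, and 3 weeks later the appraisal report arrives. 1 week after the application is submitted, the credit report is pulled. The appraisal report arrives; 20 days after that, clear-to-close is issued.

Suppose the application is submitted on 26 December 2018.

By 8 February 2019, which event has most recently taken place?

The application is submitted: Dec 26, 2018.
The credit report is pulled: Dec 26, 2018 + 1 week = Jan 2, 2019.
The appraisal report arrives: Jan 2, 2019 + 3 weeks = Jan 23, 2019.
Clear-to-close is issued: Jan 23, 2019 + 20 days = Feb 12, 2019.
Closing takes place: Feb 12, 2019 + 25 days = Mar 9, 2019.
Feb 8, 2019 falls between when the appraisal report arrives (Jan 23, 2019) and when clear-to-close is issued (Feb 12, 2019).

The appraisal report arrives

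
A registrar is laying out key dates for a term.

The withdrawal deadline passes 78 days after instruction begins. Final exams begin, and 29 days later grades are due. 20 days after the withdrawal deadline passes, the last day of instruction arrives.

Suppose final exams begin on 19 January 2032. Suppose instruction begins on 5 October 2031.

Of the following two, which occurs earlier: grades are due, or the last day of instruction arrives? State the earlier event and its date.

Final exams begin: Jan 19, 2032.
Grades are due: Jan 19, 2032 + 29 days = Feb 17, 2032.
Instruction begins: Oct 5, 2031.
The withdrawal deadline passes: Oct 5, 2031 + 78 days = Dec 22, 2031.
The last day of instruction arrives: Dec 22, 2031 + 20 days = Jan 11, 2032.
Comparing: grades are due on Feb 17, 2032 vs the last day of instruction arrives on Jan 11, 2032. Earlier: the last day of instruction arrives.

The last day of instruction arrives — 11 January 2032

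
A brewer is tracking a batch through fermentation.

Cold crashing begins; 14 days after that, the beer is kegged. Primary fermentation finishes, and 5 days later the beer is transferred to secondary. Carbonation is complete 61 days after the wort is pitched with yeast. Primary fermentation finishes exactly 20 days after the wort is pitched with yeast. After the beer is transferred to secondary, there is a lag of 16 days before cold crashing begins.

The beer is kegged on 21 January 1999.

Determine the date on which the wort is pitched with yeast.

27 November 1998

The beer is kegged: Jan 21, 1999.
Cold crashing begins: Jan 21, 1999 − 14 days = Jan 7, 1999.
The beer is transferred to secondary: Jan 7, 1999 − 16 days = Dec 22, 1998.
Primary fermentation finishes: Dec 22, 1998 − 5 days = Dec 17, 1998.
The wort is pitched with yeast: Dec 17, 1998 − 20 days = Nov 27, 1998.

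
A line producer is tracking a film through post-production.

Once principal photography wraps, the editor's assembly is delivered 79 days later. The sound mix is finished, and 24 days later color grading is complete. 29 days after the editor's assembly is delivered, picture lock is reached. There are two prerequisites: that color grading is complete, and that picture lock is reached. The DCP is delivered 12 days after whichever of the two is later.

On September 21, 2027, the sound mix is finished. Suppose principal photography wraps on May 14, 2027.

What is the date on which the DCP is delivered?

October 27, 2027

The sound mix is finished: Sep 21, 2027.
Color grading is complete: Sep 21, 2027 + 24 days = Oct 15, 2027.
Principal photography wraps: May 14, 2027.
The editor's assembly is delivered: May 14, 2027 + 79 days = Aug 1, 2027.
Picture lock is reached: Aug 1, 2027 + 29 days = Aug 30, 2027.
Both prerequisites met — color grading is complete (Oct 15, 2027), picture lock is reached (Aug 30, 2027); the later is Oct 15, 2027.
The DCP is delivered: Oct 15, 2027 + 12 days = Oct 27, 2027.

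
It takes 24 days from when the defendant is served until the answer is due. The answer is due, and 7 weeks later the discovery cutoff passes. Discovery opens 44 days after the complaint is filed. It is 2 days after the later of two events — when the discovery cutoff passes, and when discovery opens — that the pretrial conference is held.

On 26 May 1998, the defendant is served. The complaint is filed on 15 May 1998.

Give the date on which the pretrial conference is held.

9 August 1998

The defendant is served: May 26, 1998.
The answer is due: May 26, 1998 + 24 days = Jun 19, 1998.
The discovery cutoff passes: Jun 19, 1998 + 7 weeks = Aug 7, 1998.
The complaint is filed: May 15, 1998.
Discovery opens: May 15, 1998 + 44 days = Jun 28, 1998.
Both prerequisites met — the discovery cutoff passes (Aug 7, 1998), discovery opens (Jun 28, 1998); the later is Aug 7, 1998.
The pretrial conference is held: Aug 7, 1998 + 2 days = Aug 9, 1998.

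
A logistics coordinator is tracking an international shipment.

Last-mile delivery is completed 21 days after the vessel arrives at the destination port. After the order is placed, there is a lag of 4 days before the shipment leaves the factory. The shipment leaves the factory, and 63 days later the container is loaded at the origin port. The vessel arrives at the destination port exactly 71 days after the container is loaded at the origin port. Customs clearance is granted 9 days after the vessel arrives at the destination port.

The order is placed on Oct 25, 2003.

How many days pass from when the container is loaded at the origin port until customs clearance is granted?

80 days

Causal path: the container is loaded at the origin port → the vessel arrives at the destination port → customs clearance is granted.
Total delay along the path: 71 + 9 = 80 days.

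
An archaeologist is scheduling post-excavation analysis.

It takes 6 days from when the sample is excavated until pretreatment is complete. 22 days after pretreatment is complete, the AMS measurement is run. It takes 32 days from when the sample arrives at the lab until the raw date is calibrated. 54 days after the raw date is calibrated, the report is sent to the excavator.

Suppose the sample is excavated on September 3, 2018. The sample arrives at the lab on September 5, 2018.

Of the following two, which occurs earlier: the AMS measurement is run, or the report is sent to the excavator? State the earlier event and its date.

The AMS measurement is run — October 1, 2018

The sample is excavated: Sep 3, 2018.
Pretreatment is complete: Sep 3, 2018 + 6 days = Sep 9, 2018.
The AMS measurement is run: Sep 9, 2018 + 22 days = Oct 1, 2018.
The sample arrives at the lab: Sep 5, 2018.
The raw date is calibrated: Sep 5, 2018 + 32 days = Oct 7, 2018.
The report is sent to the excavator: Oct 7, 2018 + 54 days = Nov 30, 2018.
Comparing: the AMS measurement is run on Oct 1, 2018 vs the report is sent to the excavator on Nov 30, 2018. Earlier: the AMS measurement is run.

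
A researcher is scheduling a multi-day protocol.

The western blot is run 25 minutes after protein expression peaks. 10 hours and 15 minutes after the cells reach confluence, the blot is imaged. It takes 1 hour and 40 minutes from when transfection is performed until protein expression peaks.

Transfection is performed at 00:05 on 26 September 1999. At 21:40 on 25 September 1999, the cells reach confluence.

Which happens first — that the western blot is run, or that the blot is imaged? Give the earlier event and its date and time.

The western blot is run — 02:10 on 26 September 1999

Transfection is performed: 00:05 Sep 26, 1999.
Protein expression peaks: 00:05 Sep 26, 1999 + 1h40m = 01:45 Sep 26, 1999.
The western blot is run: 01:45 Sep 26, 1999 + 25m = 02:10 Sep 26, 1999.
The cells reach confluence: 21:40 Sep 25, 1999.
The blot is imaged: 21:40 Sep 25, 1999 + 10h15m = 07:55 Sep 26, 1999.
Comparing: the western blot is run at 02:10 Sep 26, 1999 vs the blot is imaged at 07:55 Sep 26, 1999. Earlier: the western blot is run.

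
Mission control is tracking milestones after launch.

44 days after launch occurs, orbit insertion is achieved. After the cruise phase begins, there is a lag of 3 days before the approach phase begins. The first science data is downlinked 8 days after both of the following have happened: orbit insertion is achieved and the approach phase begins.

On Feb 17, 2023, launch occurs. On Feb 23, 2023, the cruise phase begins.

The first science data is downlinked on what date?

Apr 10, 2023

Launch occurs: Feb 17, 2023.
Orbit insertion is achieved: Feb 17, 2023 + 44 days = Apr 2, 2023.
The cruise phase begins: Feb 23, 2023.
The approach phase begins: Feb 23, 2023 + 3 days = Feb 26, 2023.
Both prerequisites met — orbit insertion is achieved (Apr 2, 2023), the approach phase begins (Feb 26, 2023); the later is Apr 2, 2023.
The first science data is downlinked: Apr 2, 2023 + 8 days = Apr 10, 2023.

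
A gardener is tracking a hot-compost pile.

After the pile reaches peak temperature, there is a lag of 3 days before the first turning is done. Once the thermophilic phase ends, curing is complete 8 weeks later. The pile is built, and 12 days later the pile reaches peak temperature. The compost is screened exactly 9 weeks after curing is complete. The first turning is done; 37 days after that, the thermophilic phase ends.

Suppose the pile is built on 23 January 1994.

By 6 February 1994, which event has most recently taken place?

The pile reaches peak temperature

The pile is built: Jan 23, 1994.
The pile reaches peak temperature: Jan 23, 1994 + 12 days = Feb 4, 1994.
The first turning is done: Feb 4, 1994 + 3 days = Feb 7, 1994.
The thermophilic phase ends: Feb 7, 1994 + 37 days = Mar 16, 1994.
Curing is complete: Mar 16, 1994 + 8 weeks = May 11, 1994.
The compost is screened: May 11, 1994 + 9 weeks = Jul 13, 1994.
Feb 6, 1994 falls between when the pile reaches peak temperature (Feb 4, 1994) and when the first turning is done (Feb 7, 1994).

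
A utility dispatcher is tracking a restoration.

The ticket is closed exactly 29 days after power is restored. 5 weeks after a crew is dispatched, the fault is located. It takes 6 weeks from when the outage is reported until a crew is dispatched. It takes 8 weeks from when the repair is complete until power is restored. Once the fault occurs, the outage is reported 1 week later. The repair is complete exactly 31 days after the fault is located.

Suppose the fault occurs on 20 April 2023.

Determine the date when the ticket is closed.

6 November 2023

The fault occurs: Apr 20, 2023.
The outage is reported: Apr 20, 2023 + 1 week = Apr 27, 2023.
A crew is dispatched: Apr 27, 2023 + 6 weeks = Jun 8, 2023.
The fault is located: Jun 8, 2023 + 5 weeks = Jul 13, 2023.
The repair is complete: Jul 13, 2023 + 31 days = Aug 13, 2023.
Power is restored: Aug 13, 2023 + 8 weeks = Oct 8, 2023.
The ticket is closed: Oct 8, 2023 + 29 days = Nov 6, 2023.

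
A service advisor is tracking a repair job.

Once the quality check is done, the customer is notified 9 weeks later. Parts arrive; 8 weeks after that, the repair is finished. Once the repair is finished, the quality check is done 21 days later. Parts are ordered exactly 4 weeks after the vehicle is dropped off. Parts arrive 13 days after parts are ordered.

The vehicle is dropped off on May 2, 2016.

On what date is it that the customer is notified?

The vehicle is dropped off: May 2, 2016.
Parts are ordered: May 2, 2016 + 4 weeks = May 30, 2016.
Parts arrive: May 30, 2016 + 13 days = Jun 12, 2016.
The repair is finished: Jun 12, 2016 + 8 weeks = Aug 7, 2016.
The quality check is done: Aug 7, 2016 + 21 days = Aug 28, 2016.
The customer is notified: Aug 28, 2016 + 9 weeks = Oct 30, 2016.

Oct 30, 2016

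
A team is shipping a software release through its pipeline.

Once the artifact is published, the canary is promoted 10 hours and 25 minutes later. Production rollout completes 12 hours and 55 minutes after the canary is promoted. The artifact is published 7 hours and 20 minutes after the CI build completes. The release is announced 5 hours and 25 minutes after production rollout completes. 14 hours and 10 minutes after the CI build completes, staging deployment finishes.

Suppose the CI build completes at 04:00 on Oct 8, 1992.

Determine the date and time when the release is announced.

16:05 on Oct 9, 1992

The CI build completes: 04:00 Oct 8, 1992.
The artifact is published: 04:00 Oct 8, 1992 + 7h20m = 11:20 Oct 8, 1992.
The canary is promoted: 11:20 Oct 8, 1992 + 10h25m = 21:45 Oct 8, 1992.
Production rollout completes: 21:45 Oct 8, 1992 + 12h55m = 10:40 Oct 9, 1992.
The release is announced: 10:40 Oct 9, 1992 + 5h25m = 16:05 Oct 9, 1992.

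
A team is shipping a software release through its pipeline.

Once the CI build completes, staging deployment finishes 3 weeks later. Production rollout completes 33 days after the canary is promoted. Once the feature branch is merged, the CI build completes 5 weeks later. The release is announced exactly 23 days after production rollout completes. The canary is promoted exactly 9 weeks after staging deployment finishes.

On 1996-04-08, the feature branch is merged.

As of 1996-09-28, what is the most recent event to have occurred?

Production rollout completes

The feature branch is merged: Apr 8, 1996.
The CI build completes: Apr 8, 1996 + 5 weeks = May 13, 1996.
Staging deployment finishes: May 13, 1996 + 3 weeks = Jun 3, 1996.
The canary is promoted: Jun 3, 1996 + 9 weeks = Aug 5, 1996.
Production rollout completes: Aug 5, 1996 + 33 days = Sep 7, 1996.
The release is announced: Sep 7, 1996 + 23 days = Sep 30, 1996.
Sep 28, 1996 falls between when production rollout completes (Sep 7, 1996) and when the release is announced (Sep 30, 1996).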